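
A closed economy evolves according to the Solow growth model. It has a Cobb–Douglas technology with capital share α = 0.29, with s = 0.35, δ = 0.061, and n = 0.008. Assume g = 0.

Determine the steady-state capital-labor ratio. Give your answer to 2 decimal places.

k* = 9.85

Steady state requires s·f(k) = (n + δ)·k, i.e. s·k^α = (n + δ)·k.
Dividing both sides by k: k^(1−α) = s / (n + δ).
k^0.71 = 0.35 / (0.008 + 0.061) = 0.35 / 0.069 = 5.0725
k* = 5.0725^(1/0.71) ≈ 9.8462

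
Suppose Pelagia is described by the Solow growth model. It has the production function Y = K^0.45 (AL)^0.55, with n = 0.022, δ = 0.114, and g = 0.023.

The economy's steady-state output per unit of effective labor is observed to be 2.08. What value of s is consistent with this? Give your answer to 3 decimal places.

s ≈ 0.389

Steady state requires s·f(k) = (n + g + δ)·k, i.e. s·k^α = (n + g + δ)·k.
Since y* = [s/(n + g + δ)]^(α/(1−α)), we have s/(n + g + δ) = (y*)^((1−α)/α) = 2.08^1.2222 = 2.4476.
Therefore s = 2.4476 × (n + g + δ) = 2.4476 × 0.159 = 0.3892.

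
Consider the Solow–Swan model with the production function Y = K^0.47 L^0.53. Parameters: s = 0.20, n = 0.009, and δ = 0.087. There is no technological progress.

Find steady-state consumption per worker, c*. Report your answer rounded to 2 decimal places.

c* ≈ 1.53

At the steady state, Δk = 0, so s·k^α = (n + δ)·k.
Rearranging, k^(1−α) = s / (n + δ).
k^0.53 = 0.20 / (0.009 + 0.087) = 0.20 / 0.096 = 2.0833
k* = 2.0833^(1/0.53) ≈ 3.9941
y* = (k*)^α = 3.9941^0.47 ≈ 1.9172
c* = (1 − s)·y* = (1 − 0.20) × 1.9172 ≈ 1.5338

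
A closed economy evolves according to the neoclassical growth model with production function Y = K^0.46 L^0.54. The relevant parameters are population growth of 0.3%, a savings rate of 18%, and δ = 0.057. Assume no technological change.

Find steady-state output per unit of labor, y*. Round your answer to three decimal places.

At the steady state, Δk = 0, so s·k^α = (n + δ)·k.
Rearranging, k^(1−α) = s / (n + δ).
k^0.54 = 0.18 / (0.003 + 0.057) = 0.18 / 0.060 = 3.0000
k* = 3.0000^(1/0.54) ≈ 7.6482
y* = (k*)^α = 7.6482^0.46 ≈ 2.5494

y* = 2.549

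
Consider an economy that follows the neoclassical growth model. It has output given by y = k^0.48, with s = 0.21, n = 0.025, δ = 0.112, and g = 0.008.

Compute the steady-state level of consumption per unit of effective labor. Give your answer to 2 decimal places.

Steady state requires s·f(k) = (n + g + δ)·k, i.e. s·k^α = (n + g + δ)·k.
Dividing both sides by k: k^(1−α) = s / (n + g + δ).
k^0.52 = 0.21 / (0.025 + 0.008 + 0.112) = 0.21 / 0.145 = 1.4483
k* = 1.4483^(1/0.52) ≈ 2.0387
y* = (k*)^α = 2.0387^0.48 ≈ 1.4076
c* = (1 − s)·y* = (1 − 0.21) × 1.4076 ≈ 1.1120

c* ≈ 1.11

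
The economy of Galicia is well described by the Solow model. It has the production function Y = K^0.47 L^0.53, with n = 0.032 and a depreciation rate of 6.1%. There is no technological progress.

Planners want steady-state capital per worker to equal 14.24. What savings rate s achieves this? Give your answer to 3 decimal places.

In steady state, investment equals break-even investment: s·k^α = (n + δ)·k.
So s / (n + δ) = (k*)^(1−α) = 14.24^0.53 = 4.0866.
Therefore s = 4.0866 × (n + δ) = 4.0866 × 0.093 = 0.3801.

s ≈ 0.380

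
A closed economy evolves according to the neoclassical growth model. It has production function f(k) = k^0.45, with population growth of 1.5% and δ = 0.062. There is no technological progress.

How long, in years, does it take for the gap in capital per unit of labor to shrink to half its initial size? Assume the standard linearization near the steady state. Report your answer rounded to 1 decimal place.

about 16.4 years

Near the steady state the convergence rate is λ = (1 − α)(n + δ).
λ = (1 − 0.45) × 0.077 = 0.55 × 0.077 = 0.04235
Half-life = ln 2 / λ = 0.6931 / 0.04235 ≈ 16.37 years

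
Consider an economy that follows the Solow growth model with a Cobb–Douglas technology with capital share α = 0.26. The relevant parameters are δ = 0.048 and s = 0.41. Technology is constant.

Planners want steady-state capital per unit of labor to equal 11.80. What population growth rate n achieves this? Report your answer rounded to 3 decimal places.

In steady state, investment equals break-even investment: s·k^α = (n + δ)·k.
So s / (n + δ) = (k*)^(1−α) = 11.80^0.74 = 6.2114.
Therefore n + δ = s / 6.2114 = 0.41 / 6.2114 = 0.0660, so n = 0.0660 − 0.048 = 0.0180.

n ≈ 0.018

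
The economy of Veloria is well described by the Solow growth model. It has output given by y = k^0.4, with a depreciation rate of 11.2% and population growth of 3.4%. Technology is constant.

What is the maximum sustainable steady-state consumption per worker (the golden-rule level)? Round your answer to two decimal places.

At the golden rule, f'(k) = n + δ, so α·k^(α−1) = n + δ and k_gold = (α/(n + δ))^(1/(1−α)).
k_gold = (0.4/0.146)^(1/0.6) = 2.7397^1.6667 ≈ 5.3644
c_gold = f(k_gold) − (n + δ)·k_gold = 1.9580 − 0.146×5.3644 ≈ 1.1748

c_gold ≈ 1.17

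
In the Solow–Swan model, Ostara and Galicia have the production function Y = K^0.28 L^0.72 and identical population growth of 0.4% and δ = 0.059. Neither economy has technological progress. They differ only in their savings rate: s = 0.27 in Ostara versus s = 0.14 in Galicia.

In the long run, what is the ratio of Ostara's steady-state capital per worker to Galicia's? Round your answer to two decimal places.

k*_O / k*_G ≈ 2.49

Steady-state k* = [s/(n + δ)]^(1/(1−α)), so the ratio is [ (s_O/(n + δ)_O) / (s_G/(n + δ)_G) ]^1.3889.
s_O/(n + δ)_O = 0.27/0.063 = 4.2857; s_G/(n + δ)_G = 0.14/0.063 = 2.2222.
Ratio = (4.2857/2.2222)^1.3889 = 1.9286^1.3889 ≈ 2.4898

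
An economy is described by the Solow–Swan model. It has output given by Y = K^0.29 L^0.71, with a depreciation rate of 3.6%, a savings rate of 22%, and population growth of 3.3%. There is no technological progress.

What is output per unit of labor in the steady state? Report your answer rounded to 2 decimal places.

y* ≈ 1.61

At the steady state, Δk = 0, so s·k^α = (n + δ)·k.
Rearranging, k^(1−α) = s / (n + δ).
k^0.71 = 0.22 / (0.033 + 0.036) = 0.22 / 0.069 = 3.1884
k* = 3.1884^(1/0.71) ≈ 5.1199
y* = (k*)^α = 5.1199^0.29 ≈ 1.6058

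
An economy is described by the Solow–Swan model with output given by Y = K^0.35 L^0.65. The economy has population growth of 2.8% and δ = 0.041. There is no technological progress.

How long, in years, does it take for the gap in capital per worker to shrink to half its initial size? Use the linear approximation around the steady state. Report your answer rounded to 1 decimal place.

t_½ ≈ 15.5 years

Near the steady state the convergence rate is λ = (1 − α)(n + δ).
λ = (1 − 0.35) × 0.069 = 0.65 × 0.069 = 0.04485
Half-life = ln 2 / λ = 0.6931 / 0.04485 ≈ 15.45 years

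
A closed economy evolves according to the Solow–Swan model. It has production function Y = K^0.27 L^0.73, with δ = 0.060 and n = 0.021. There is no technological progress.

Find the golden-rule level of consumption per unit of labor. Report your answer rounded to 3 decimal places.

c_gold ≈ 1.140

At the golden rule, f'(k) = n + δ, so α·k^(α−1) = n + δ and k_gold = (α/(n + δ))^(1/(1−α)).
k_gold = (0.27/0.081)^(1/0.73) = 3.3333^1.3699 ≈ 5.2034
c_gold = f(k_gold) − (n + δ)·k_gold = 1.5610 − 0.081×5.2034 ≈ 1.1395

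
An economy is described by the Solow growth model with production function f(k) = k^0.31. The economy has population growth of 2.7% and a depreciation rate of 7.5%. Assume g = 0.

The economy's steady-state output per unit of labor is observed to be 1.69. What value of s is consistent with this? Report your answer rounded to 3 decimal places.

s ≈ 0.328

Steady state requires s·f(k) = (n + δ)·k, i.e. s·k^α = (n + δ)·k.
Since y* = [s/(n + δ)]^(α/(1−α)), we have s/(n + δ) = (y*)^((1−α)/α) = 1.69^2.2258 = 3.2154.
Therefore s = 3.2154 × (n + δ) = 3.2154 × 0.102 = 0.3280.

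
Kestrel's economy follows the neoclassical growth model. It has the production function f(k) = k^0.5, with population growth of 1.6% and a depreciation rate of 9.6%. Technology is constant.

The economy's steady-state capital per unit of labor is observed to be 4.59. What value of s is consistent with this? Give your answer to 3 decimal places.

At the steady state, Δk = 0, so s·k^α = (n + δ)·k.
So s / (n + δ) = (k*)^(1−α) = 4.59^0.5 = 2.1424.
Therefore s = 2.1424 × (n + δ) = 2.1424 × 0.112 = 0.2399.

s ≈ 0.240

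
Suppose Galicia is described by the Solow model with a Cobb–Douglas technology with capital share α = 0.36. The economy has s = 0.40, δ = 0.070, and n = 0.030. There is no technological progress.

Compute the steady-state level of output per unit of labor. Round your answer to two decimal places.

y* ≈ 2.18

At the steady state, Δk = 0, so s·k^α = (n + δ)·k.
Dividing both sides by k: k^(1−α) = s / (n + δ).
k^0.64 = 0.40 / (0.030 + 0.070) = 0.40 / 0.100 = 4.0000
k* = 4.0000^(1/0.64) ≈ 8.7241
y* = (k*)^α = 8.7241^0.36 ≈ 2.1810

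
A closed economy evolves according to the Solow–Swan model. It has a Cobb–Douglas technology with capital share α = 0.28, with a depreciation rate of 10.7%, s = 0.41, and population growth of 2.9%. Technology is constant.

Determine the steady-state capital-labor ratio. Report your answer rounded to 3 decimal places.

At the steady state, Δk = 0, so s·k^α = (n + δ)·k.
Dividing both sides by k: k^(1−α) = s / (n + δ).
k^0.72 = 0.41 / (0.029 + 0.107) = 0.41 / 0.136 = 3.0147
k* = 3.0147^(1/0.72) ≈ 4.6304

k* ≈ 4.630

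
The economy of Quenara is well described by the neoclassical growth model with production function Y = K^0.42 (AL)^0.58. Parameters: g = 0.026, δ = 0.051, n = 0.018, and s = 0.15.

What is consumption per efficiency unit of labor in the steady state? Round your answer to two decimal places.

c* ≈ 1.18

In steady state, investment equals break-even investment: s·k^α = (n + g + δ)·k.
Rearranging, k^(1−α) = s / (n + g + δ).
k^0.58 = 0.15 / (0.018 + 0.026 + 0.051) = 0.15 / 0.095 = 1.5789
k* = 1.5789^(1/0.58) ≈ 2.1978
y* = (k*)^α = 2.1978^0.42 ≈ 1.3920
c* = (1 − s)·y* = (1 − 0.15) × 1.3920 ≈ 1.1832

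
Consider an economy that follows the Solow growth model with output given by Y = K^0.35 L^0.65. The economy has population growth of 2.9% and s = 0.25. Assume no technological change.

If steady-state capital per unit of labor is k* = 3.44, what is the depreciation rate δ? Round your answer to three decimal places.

In steady state, investment equals break-even investment: s·k^α = (n + δ)·k.
So s / (n + δ) = (k*)^(1−α) = 3.44^0.65 = 2.2324.
Therefore n + δ = s / 2.2324 = 0.25 / 2.2324 = 0.1120, so δ = 0.1120 − 0.029 = 0.0830.

δ ≈ 0.083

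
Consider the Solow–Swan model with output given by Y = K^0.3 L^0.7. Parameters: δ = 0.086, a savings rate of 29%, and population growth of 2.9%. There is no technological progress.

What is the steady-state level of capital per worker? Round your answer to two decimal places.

In steady state, investment equals break-even investment: s·k^α = (n + δ)·k.
Dividing both sides by k: k^(1−α) = s / (n + δ).
k^0.7 = 0.29 / (0.029 + 0.086) = 0.29 / 0.115 = 2.5217
k* = 2.5217^(1/0.7) ≈ 3.7484

k* ≈ 3.75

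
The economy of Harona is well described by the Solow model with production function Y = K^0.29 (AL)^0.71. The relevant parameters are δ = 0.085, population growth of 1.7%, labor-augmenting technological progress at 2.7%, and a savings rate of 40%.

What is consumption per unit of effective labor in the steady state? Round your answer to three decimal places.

c* = 0.953

At the steady state, Δk = 0, so s·k^α = (n + g + δ)·k.
Dividing both sides by k: k^(1−α) = s / (n + g + δ).
k^0.71 = 0.40 / (0.017 + 0.027 + 0.085) = 0.40 / 0.129 = 3.1008
k* = 3.1008^(1/0.71) ≈ 4.9228
y* = (k*)^α = 4.9228^0.29 ≈ 1.5876
c* = (1 − s)·y* = (1 − 0.40) × 1.5876 ≈ 0.9526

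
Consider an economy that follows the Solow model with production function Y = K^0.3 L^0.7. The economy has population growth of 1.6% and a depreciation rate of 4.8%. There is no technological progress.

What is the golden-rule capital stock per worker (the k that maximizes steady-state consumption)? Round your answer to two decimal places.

The golden rule sets f'(k) = n + δ, i.e. α·k^(α−1) = n + δ.
So k^(1−α) = α / (n + δ) = 0.3 / 0.064 = 4.6875.
k_gold = 4.6875^(1/0.7) ≈ 9.0884

k_gold ≈ 9.09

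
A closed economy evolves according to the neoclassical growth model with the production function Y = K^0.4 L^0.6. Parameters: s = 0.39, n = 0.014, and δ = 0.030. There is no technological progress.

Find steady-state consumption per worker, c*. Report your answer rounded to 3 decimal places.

c* = 2.613

Steady state requires s·f(k) = (n + δ)·k, i.e. s·k^α = (n + δ)·k.
Rearranging, k^(1−α) = s / (n + δ).
k^0.6 = 0.39 / (0.014 + 0.030) = 0.39 / 0.044 = 8.8636
k* = 8.8636^(1/0.6) ≈ 37.9621
y* = (k*)^α = 37.9621^0.4 ≈ 4.2829
c* = (1 − s)·y* = (1 − 0.39) × 4.2829 ≈ 2.6126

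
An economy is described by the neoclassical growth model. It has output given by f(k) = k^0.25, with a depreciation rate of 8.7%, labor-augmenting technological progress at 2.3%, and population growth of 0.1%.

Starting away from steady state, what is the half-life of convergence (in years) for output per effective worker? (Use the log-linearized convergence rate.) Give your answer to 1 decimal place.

half-life ≈ 8.3 years

Near the steady state the convergence rate is λ = (1 − α)(n + g + δ).
λ = (1 − 0.25) × 0.111 = 0.75 × 0.111 = 0.08325
Half-life = ln 2 / λ = 0.6931 / 0.08325 ≈ 8.33 years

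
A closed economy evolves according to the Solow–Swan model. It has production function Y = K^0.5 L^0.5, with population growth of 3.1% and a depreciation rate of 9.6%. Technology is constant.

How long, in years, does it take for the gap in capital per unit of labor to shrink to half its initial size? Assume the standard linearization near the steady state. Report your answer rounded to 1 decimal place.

about 10.9 years

Near the steady state the convergence rate is λ = (1 − α)(n + δ).
λ = (1 − 0.5) × 0.127 = 0.5 × 0.127 = 0.0635
Half-life = ln 2 / λ = 0.6931 / 0.0635 ≈ 10.91 years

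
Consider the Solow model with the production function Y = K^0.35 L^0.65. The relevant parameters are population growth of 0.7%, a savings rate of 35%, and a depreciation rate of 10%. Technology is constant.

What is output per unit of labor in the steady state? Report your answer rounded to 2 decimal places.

y* ≈ 1.89

At the steady state, Δk = 0, so s·k^α = (n + δ)·k.
Dividing both sides by k: k^(1−α) = s / (n + δ).
k^0.65 = 0.35 / (0.007 + 0.100) = 0.35 / 0.107 = 3.2710
k* = 3.2710^(1/0.65) ≈ 6.1918
y* = (k*)^α = 6.1918^0.35 ≈ 1.8929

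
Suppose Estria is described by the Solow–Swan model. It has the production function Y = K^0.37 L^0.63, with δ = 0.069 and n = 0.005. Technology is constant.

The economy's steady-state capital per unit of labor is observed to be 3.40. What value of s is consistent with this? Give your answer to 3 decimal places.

In steady state, investment equals break-even investment: s·k^α = (n + δ)·k.
So s / (n + δ) = (k*)^(1−α) = 3.40^0.63 = 2.1619.
Therefore s = 2.1619 × (n + δ) = 2.1619 × 0.074 = 0.1600.

s ≈ 0.160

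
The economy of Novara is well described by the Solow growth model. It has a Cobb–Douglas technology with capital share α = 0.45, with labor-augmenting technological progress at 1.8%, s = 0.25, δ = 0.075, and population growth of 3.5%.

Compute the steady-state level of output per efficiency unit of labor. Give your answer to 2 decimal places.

y* = 1.73

In steady state, investment equals break-even investment: s·k^α = (n + g + δ)·k.
Rearranging, k^(1−α) = s / (n + g + δ).
k^0.55 = 0.25 / (0.035 + 0.018 + 0.075) = 0.25 / 0.128 = 1.9531
k* = 1.9531^(1/0.55) ≈ 3.3775
y* = (k*)^α = 3.3775^0.45 ≈ 1.7293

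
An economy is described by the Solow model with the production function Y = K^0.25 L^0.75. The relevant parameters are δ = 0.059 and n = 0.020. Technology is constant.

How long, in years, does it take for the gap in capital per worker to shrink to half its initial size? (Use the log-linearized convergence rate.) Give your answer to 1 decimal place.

Near the steady state the convergence rate is λ = (1 − α)(n + δ).
λ = (1 − 0.25) × 0.079 = 0.75 × 0.079 = 0.05925
Half-life = ln 2 / λ = 0.6931 / 0.05925 ≈ 11.70 years

about 11.7 years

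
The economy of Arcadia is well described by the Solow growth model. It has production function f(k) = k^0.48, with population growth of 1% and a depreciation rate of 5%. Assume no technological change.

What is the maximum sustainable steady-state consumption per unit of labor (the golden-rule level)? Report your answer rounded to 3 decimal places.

c_gold ≈ 3.545

At the golden rule, f'(k) = n + δ, so α·k^(α−1) = n + δ and k_gold = (α/(n + δ))^(1/(1−α)).
k_gold = (0.48/0.060)^(1/0.52) = 8.0000^1.9231 ≈ 54.5422
c_gold = f(k_gold) − (n + δ)·k_gold = 6.8176 − 0.060×54.5422 ≈ 3.5451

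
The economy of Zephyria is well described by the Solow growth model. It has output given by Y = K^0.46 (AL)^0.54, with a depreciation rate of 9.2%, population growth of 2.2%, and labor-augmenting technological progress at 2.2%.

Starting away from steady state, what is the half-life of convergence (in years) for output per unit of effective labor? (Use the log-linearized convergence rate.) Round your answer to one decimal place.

Near the steady state the convergence rate is λ = (1 − α)(n + g + δ).
λ = (1 − 0.46) × 0.136 = 0.54 × 0.136 = 0.07344
Half-life = ln 2 / λ = 0.6931 / 0.07344 ≈ 9.44 years

about 9.4 years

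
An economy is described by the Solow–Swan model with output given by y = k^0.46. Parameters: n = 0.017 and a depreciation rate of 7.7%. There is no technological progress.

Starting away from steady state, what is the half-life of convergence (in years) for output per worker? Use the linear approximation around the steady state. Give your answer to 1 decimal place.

Near the steady state the convergence rate is λ = (1 − α)(n + δ).
λ = (1 − 0.46) × 0.094 = 0.54 × 0.094 = 0.05076
Half-life = ln 2 / λ = 0.6931 / 0.05076 ≈ 13.65 years

about 13.7 years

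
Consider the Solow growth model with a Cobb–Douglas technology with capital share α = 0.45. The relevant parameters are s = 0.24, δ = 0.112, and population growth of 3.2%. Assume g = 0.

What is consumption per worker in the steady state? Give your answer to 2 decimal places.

c* ≈ 1.15

At the steady state, Δk = 0, so s·k^α = (n + δ)·k.
Dividing both sides by k: k^(1−α) = s / (n + δ).
k^0.55 = 0.24 / (0.032 + 0.112) = 0.24 / 0.144 = 1.6667
k* = 1.6667^(1/0.55) ≈ 2.5315
y* = (k*)^α = 2.5315^0.45 ≈ 1.5189
c* = (1 − s)·y* = (1 − 0.24) × 1.5189 ≈ 1.1544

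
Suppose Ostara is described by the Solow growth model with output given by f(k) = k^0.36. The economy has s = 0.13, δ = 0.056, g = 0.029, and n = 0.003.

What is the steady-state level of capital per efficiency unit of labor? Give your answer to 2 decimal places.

Steady state requires s·f(k) = (n + g + δ)·k, i.e. s·k^α = (n + g + δ)·k.
Dividing both sides by k: k^(1−α) = s / (n + g + δ).
k^0.64 = 0.13 / (0.003 + 0.029 + 0.056) = 0.13 / 0.088 = 1.4773
k* = 1.4773^(1/0.64) ≈ 1.8399

k* = 1.84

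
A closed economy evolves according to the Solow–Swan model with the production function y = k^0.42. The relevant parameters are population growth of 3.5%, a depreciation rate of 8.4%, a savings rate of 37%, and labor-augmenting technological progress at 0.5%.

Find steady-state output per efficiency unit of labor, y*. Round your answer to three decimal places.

y* = 2.207

At the steady state, Δk = 0, so s·k^α = (n + g + δ)·k.
Rearranging, k^(1−α) = s / (n + g + δ).
k^0.58 = 0.37 / (0.035 + 0.005 + 0.084) = 0.37 / 0.124 = 2.9839
k* = 2.9839^(1/0.58) ≈ 6.5856
y* = (k*)^α = 6.5856^0.42 ≈ 2.2070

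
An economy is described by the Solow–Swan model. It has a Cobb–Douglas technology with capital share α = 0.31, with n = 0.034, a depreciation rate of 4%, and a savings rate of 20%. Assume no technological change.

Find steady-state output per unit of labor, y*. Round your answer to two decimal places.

In steady state, investment equals break-even investment: s·k^α = (n + δ)·k.
Rearranging, k^(1−α) = s / (n + δ).
k^0.69 = 0.20 / (0.034 + 0.040) = 0.20 / 0.074 = 2.7027
k* = 2.7027^(1/0.69) ≈ 4.2247
y* = (k*)^α = 4.2247^0.31 ≈ 1.5631

y* = 1.56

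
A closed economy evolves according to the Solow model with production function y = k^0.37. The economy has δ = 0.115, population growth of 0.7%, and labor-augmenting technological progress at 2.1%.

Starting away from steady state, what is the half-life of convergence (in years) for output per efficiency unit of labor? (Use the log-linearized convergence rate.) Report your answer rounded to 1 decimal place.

t_½ ≈ 7.7 years

Near the steady state the convergence rate is λ = (1 − α)(n + g + δ).
λ = (1 − 0.37) × 0.143 = 0.63 × 0.143 = 0.09009
Half-life = ln 2 / λ = 0.6931 / 0.09009 ≈ 7.69 years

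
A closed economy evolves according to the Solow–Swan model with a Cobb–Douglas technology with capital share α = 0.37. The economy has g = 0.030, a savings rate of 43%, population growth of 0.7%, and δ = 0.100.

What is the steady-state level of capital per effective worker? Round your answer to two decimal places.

Steady state requires s·f(k) = (n + g + δ)·k, i.e. s·k^α = (n + g + δ)·k.
Rearranging, k^(1−α) = s / (n + g + δ).
k^0.63 = 0.43 / (0.007 + 0.030 + 0.100) = 0.43 / 0.137 = 3.1387
k* = 3.1387^(1/0.63) ≈ 6.1446

k* = 6.14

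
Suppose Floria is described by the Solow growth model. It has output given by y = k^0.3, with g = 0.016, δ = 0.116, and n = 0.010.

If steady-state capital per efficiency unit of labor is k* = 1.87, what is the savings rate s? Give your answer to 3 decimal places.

s ≈ 0.220

At the steady state, Δk = 0, so s·k^α = (n + g + δ)·k.
So s / (n + g + δ) = (k*)^(1−α) = 1.87^0.7 = 1.5498.
Therefore s = 1.5498 × (n + g + δ) = 1.5498 × 0.142 = 0.2201.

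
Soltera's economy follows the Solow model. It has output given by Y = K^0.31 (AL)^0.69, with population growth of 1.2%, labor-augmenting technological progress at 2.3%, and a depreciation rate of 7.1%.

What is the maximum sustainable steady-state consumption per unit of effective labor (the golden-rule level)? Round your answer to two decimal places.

At the golden rule, f'(k) = n + g + δ, so α·k^(α−1) = n + g + δ and k_gold = (α/(n + g + δ))^(1/(1−α)).
k_gold = (0.31/0.106)^(1/0.69) = 2.9245^1.4493 ≈ 4.7364
c_gold = f(k_gold) − (n + g + δ)·k_gold = 1.6195 − 0.106×4.7364 ≈ 1.1174

c_gold ≈ 1.12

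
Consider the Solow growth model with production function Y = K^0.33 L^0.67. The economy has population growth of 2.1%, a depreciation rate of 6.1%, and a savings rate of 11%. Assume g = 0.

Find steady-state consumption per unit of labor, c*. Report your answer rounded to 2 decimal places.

In steady state, investment equals break-even investment: s·k^α = (n + δ)·k.
Dividing both sides by k: k^(1−α) = s / (n + δ).
k^0.67 = 0.11 / (0.021 + 0.061) = 0.11 / 0.082 = 1.3415
k* = 1.3415^(1/0.67) ≈ 1.5504
y* = (k*)^α = 1.5504^0.33 ≈ 1.1557
c* = (1 − s)·y* = (1 − 0.11) × 1.1557 ≈ 1.0286

c* ≈ 1.03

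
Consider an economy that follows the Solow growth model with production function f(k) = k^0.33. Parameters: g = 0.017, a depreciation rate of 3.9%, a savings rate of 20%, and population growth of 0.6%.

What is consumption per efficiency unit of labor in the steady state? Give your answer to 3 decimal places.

At the steady state, Δk = 0, so s·k^α = (n + g + δ)·k.
Rearranging, k^(1−α) = s / (n + g + δ).
k^0.67 = 0.20 / (0.006 + 0.017 + 0.039) = 0.20 / 0.062 = 3.2258
k* = 3.2258^(1/0.67) ≈ 5.7433
y* = (k*)^α = 5.7433^0.33 ≈ 1.7804
c* = (1 − s)·y* = (1 − 0.20) × 1.7804 ≈ 1.4243

c* ≈ 1.424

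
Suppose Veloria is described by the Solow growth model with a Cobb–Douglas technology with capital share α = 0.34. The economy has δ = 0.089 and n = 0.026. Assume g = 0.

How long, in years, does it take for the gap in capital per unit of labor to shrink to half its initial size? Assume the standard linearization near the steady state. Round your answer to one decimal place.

Near the steady state the convergence rate is λ = (1 − α)(n + δ).
λ = (1 − 0.34) × 0.115 = 0.66 × 0.115 = 0.0759
Half-life = ln 2 / λ = 0.6931 / 0.0759 ≈ 9.13 years

half-life ≈ 9.1 years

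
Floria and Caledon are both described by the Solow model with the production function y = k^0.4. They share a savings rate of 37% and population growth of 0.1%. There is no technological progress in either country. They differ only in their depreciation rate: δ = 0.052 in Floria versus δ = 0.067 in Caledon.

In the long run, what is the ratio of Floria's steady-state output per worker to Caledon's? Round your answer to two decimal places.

ratio ≈ 1.18

Steady-state y* = [s/(n + δ)]^(α/(1−α)), so the ratio is [ (s_F/(n + δ)_F) / (s_C/(n + δ)_C) ]^0.6667.
s_F/(n + δ)_F = 0.37/0.053 = 6.9811; s_C/(n + δ)_C = 0.37/0.068 = 5.4412.
Ratio = (6.9811/5.4412)^0.6667 = 1.2830^0.6667 ≈ 1.1807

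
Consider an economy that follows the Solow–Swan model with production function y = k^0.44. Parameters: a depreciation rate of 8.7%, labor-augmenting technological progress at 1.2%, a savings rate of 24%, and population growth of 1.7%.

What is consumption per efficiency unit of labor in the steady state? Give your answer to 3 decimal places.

Steady state requires s·f(k) = (n + g + δ)·k, i.e. s·k^α = (n + g + δ)·k.
Rearranging, k^(1−α) = s / (n + g + δ).
k^0.56 = 0.24 / (0.017 + 0.012 + 0.087) = 0.24 / 0.116 = 2.0690
k* = 2.0690^(1/0.56) ≈ 3.6632
y* = (k*)^α = 3.6632^0.44 ≈ 1.7705
c* = (1 − s)·y* = (1 − 0.24) × 1.7705 ≈ 1.3456

c* = 1.346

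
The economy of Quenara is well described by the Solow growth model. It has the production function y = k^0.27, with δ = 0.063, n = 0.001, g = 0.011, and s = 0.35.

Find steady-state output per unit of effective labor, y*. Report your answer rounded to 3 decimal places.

y* = 1.768

Steady state requires s·f(k) = (n + g + δ)·k, i.e. s·k^α = (n + g + δ)·k.
Rearranging, k^(1−α) = s / (n + g + δ).
k^0.73 = 0.35 / (0.001 + 0.011 + 0.063) = 0.35 / 0.075 = 4.6667
k* = 4.6667^(1/0.73) ≈ 8.2500
y* = (k*)^α = 8.2500^0.27 ≈ 1.7678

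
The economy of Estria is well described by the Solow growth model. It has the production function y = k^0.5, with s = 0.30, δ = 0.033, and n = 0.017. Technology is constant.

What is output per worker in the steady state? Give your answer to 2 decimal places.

At the steady state, Δk = 0, so s·k^α = (n + δ)·k.
Rearranging, k^(1−α) = s / (n + δ).
k^0.5 = 0.30 / (0.017 + 0.033) = 0.30 / 0.050 = 6.0000
k* = 6.0000^(1/0.5) ≈ 36.0000
y* = (k*)^α = 36.0000^0.5 ≈ 6.0000

y* ≈ 6.00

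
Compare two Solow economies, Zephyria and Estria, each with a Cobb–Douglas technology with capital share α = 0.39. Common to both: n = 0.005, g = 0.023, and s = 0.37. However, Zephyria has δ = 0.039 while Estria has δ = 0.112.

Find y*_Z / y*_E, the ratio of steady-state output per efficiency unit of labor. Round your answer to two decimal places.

y*_Z / y*_E ≈ 1.60

Steady-state y* = [s/(n + g + δ)]^(α/(1−α)), so the ratio is [ (s_Z/(n + g + δ)_Z) / (s_E/(n + g + δ)_E) ]^0.6393.
s_Z/(n + g + δ)_Z = 0.37/0.067 = 5.5224; s_E/(n + g + δ)_E = 0.37/0.140 = 2.6429.
Ratio = (5.5224/2.6429)^0.6393 = 2.0895^0.6393 ≈ 1.6018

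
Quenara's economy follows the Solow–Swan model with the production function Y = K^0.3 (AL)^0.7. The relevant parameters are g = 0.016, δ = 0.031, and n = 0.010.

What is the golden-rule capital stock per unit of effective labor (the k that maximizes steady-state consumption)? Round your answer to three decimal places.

The golden rule sets f'(k) = n + g + δ, i.e. α·k^(α−1) = n + g + δ.
So k^(1−α) = α / (n + g + δ) = 0.3 / 0.057 = 5.2632.
k_gold = 5.2632^(1/0.7) ≈ 10.7240

k_gold ≈ 10.724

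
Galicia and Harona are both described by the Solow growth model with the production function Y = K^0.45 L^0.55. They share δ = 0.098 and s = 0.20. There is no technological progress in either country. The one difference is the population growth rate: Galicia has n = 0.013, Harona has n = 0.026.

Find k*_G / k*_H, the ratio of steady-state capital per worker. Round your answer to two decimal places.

Steady-state k* = [s/(n + δ)]^(1/(1−α)), so the ratio is [ (s_G/(n + δ)_G) / (s_H/(n + δ)_H) ]^1.8182.
s_G/(n + δ)_G = 0.20/0.111 = 1.8018; s_H/(n + δ)_H = 0.20/0.124 = 1.6129.
Ratio = (1.8018/1.6129)^1.8182 = 1.1171^1.8182 ≈ 1.2230

k*_G / k*_H ≈ 1.22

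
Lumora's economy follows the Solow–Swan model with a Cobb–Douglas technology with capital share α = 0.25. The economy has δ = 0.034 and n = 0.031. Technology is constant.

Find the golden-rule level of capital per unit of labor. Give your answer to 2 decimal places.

k_gold ≈ 6.03

The golden rule sets f'(k) = n + δ, i.e. α·k^(α−1) = n + δ.
So k^(1−α) = α / (n + δ) = 0.25 / 0.065 = 3.8462.
k_gold = 3.8462^(1/0.75) ≈ 6.0262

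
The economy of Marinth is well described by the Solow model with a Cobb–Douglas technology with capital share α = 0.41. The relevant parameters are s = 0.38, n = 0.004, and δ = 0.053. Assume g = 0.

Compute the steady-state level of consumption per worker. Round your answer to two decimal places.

c* ≈ 2.32

In steady state, investment equals break-even investment: s·k^α = (n + δ)·k.
Dividing both sides by k: k^(1−α) = s / (n + δ).
k^0.59 = 0.38 / (0.004 + 0.053) = 0.38 / 0.057 = 6.6667
k* = 6.6667^(1/0.59) ≈ 24.9149
y* = (k*)^α = 24.9149^0.41 ≈ 3.7372
c* = (1 − s)·y* = (1 − 0.38) × 3.7372 ≈ 2.3171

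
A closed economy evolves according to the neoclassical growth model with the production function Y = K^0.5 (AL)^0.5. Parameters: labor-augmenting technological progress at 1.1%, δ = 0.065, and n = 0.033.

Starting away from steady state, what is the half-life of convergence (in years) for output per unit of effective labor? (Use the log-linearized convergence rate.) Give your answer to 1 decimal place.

Near the steady state the convergence rate is λ = (1 − α)(n + g + δ).
λ = (1 − 0.5) × 0.109 = 0.5 × 0.109 = 0.0545
Half-life = ln 2 / λ = 0.6931 / 0.0545 ≈ 12.72 years

half-life ≈ 12.7 years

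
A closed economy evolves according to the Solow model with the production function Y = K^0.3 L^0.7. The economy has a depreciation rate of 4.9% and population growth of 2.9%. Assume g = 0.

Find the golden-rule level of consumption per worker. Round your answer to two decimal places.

c_gold ≈ 1.25

At the golden rule, f'(k) = n + δ, so α·k^(α−1) = n + δ and k_gold = (α/(n + δ))^(1/(1−α)).
k_gold = (0.3/0.078)^(1/0.7) = 3.8462^1.4286 ≈ 6.8514
c_gold = f(k_gold) − (n + δ)·k_gold = 1.7813 − 0.078×6.8514 ≈ 1.2469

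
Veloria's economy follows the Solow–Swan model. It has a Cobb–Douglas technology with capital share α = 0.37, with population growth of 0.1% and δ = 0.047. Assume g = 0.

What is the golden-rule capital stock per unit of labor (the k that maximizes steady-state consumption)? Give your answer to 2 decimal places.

k_gold ≈ 25.58

The golden rule sets f'(k) = n + δ, i.e. α·k^(α−1) = n + δ.
So k^(1−α) = α / (n + δ) = 0.37 / 0.048 = 7.7083.
k_gold = 7.7083^(1/0.63) ≈ 25.5782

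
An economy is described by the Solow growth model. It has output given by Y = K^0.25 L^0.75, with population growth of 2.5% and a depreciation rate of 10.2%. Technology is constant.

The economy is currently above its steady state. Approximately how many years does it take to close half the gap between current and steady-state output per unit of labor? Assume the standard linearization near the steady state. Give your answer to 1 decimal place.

t_½ ≈ 7.3 years

Near the steady state the convergence rate is λ = (1 − α)(n + δ).
λ = (1 − 0.25) × 0.127 = 0.75 × 0.127 = 0.09525
Half-life = ln 2 / λ = 0.6931 / 0.09525 ≈ 7.28 years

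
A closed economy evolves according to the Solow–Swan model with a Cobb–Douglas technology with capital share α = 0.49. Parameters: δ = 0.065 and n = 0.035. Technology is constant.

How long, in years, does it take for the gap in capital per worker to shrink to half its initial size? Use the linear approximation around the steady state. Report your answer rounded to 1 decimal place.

t_½ ≈ 13.6 years

Near the steady state the convergence rate is λ = (1 − α)(n + δ).
λ = (1 − 0.49) × 0.100 = 0.51 × 0.100 = 0.0510
Half-life = ln 2 / λ = 0.6931 / 0.0510 ≈ 13.59 years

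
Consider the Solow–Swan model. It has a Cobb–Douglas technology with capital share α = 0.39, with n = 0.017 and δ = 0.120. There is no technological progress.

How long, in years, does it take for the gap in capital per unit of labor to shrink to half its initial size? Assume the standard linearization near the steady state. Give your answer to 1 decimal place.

Near the steady state the convergence rate is λ = (1 − α)(n + δ).
λ = (1 − 0.39) × 0.137 = 0.61 × 0.137 = 0.08357
Half-life = ln 2 / λ = 0.6931 / 0.08357 ≈ 8.29 years

t_½ ≈ 8.3 years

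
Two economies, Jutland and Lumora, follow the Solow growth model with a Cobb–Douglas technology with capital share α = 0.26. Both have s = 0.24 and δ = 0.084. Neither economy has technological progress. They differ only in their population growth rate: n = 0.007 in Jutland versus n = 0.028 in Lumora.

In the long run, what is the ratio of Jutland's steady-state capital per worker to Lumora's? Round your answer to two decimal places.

Steady-state k* = [s/(n + δ)]^(1/(1−α)), so the ratio is [ (s_J/(n + δ)_J) / (s_L/(n + δ)_L) ]^1.3514.
s_J/(n + δ)_J = 0.24/0.091 = 2.6374; s_L/(n + δ)_L = 0.24/0.112 = 2.1429.
Ratio = (2.6374/2.1429)^1.3514 = 1.2308^1.3514 ≈ 1.3240

ratio ≈ 1.32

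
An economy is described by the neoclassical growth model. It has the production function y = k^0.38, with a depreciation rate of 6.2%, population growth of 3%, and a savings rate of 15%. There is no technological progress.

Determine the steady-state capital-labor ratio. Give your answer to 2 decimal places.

k* = 2.20

Steady state requires s·f(k) = (n + δ)·k, i.e. s·k^α = (n + δ)·k.
Dividing both sides by k: k^(1−α) = s / (n + δ).
k^0.62 = 0.15 / (0.030 + 0.062) = 0.15 / 0.092 = 1.6304
k* = 1.6304^(1/0.62) ≈ 2.1999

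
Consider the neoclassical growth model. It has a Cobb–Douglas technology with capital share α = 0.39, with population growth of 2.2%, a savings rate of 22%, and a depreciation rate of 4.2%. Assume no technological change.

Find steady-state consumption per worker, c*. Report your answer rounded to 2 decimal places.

c* ≈ 1.72

At the steady state, Δk = 0, so s·k^α = (n + δ)·k.
Dividing both sides by k: k^(1−α) = s / (n + δ).
k^0.61 = 0.22 / (0.022 + 0.042) = 0.22 / 0.064 = 3.4375
k* = 3.4375^(1/0.61) ≈ 7.5698
y* = (k*)^α = 7.5698^0.39 ≈ 2.2021
c* = (1 − s)·y* = (1 − 0.22) × 2.2021 ≈ 1.7176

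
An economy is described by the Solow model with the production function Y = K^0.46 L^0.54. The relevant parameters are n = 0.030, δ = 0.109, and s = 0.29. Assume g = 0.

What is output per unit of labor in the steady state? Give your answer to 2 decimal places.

Steady state requires s·f(k) = (n + δ)·k, i.e. s·k^α = (n + δ)·k.
Dividing both sides by k: k^(1−α) = s / (n + δ).
k^0.54 = 0.29 / (0.030 + 0.109) = 0.29 / 0.139 = 2.0863
k* = 2.0863^(1/0.54) ≈ 3.9034
y* = (k*)^α = 3.9034^0.46 ≈ 1.8710

y* ≈ 1.87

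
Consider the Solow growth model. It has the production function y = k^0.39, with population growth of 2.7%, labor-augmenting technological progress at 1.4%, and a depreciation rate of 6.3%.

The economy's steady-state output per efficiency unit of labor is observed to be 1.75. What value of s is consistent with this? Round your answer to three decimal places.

s ≈ 0.250

In steady state, investment equals break-even investment: s·k^α = (n + g + δ)·k.
Since y* = [s/(n + g + δ)]^(α/(1−α)), we have s/(n + g + δ) = (y*)^((1−α)/α) = 1.75^1.5641 = 2.3996.
Therefore s = 2.3996 × (n + g + δ) = 2.3996 × 0.104 = 0.2496.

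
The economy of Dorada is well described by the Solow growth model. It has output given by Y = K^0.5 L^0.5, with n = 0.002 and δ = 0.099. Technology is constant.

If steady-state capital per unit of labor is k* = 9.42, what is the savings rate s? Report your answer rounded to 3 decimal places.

Steady state requires s·f(k) = (n + δ)·k, i.e. s·k^α = (n + δ)·k.
So s / (n + δ) = (k*)^(1−α) = 9.42^0.5 = 3.0692.
Therefore s = 3.0692 × (n + δ) = 3.0692 × 0.101 = 0.3100.

s ≈ 0.310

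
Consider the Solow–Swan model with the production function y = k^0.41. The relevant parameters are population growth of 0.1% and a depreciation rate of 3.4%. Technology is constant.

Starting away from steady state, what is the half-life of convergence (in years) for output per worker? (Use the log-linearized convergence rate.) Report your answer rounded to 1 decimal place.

t_½ ≈ 33.6 years

Near the steady state the convergence rate is λ = (1 − α)(n + δ).
λ = (1 − 0.41) × 0.035 = 0.59 × 0.035 = 0.02065
Half-life = ln 2 / λ = 0.6931 / 0.02065 ≈ 33.56 years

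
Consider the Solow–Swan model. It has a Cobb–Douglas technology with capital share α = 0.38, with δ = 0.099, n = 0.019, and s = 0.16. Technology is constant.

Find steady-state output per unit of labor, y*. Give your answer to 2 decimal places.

In steady state, investment equals break-even investment: s·k^α = (n + δ)·k.
Rearranging, k^(1−α) = s / (n + δ).
k^0.62 = 0.16 / (0.019 + 0.099) = 0.16 / 0.118 = 1.3559
k* = 1.3559^(1/0.62) ≈ 1.6341
y* = (k*)^α = 1.6341^0.38 ≈ 1.2052

y* = 1.21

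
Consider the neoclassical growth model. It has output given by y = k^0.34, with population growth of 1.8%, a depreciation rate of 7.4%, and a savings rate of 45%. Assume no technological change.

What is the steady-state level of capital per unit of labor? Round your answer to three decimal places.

Steady state requires s·f(k) = (n + δ)·k, i.e. s·k^α = (n + δ)·k.
Rearranging, k^(1−α) = s / (n + δ).
k^0.66 = 0.45 / (0.018 + 0.074) = 0.45 / 0.092 = 4.8913
k* = 4.8913^(1/0.66) ≈ 11.0811

k* = 11.081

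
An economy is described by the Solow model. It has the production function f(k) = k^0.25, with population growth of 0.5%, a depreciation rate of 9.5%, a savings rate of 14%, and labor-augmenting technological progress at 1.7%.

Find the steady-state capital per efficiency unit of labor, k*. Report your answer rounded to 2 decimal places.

k* = 1.27

In steady state, investment equals break-even investment: s·k^α = (n + g + δ)·k.
Dividing both sides by k: k^(1−α) = s / (n + g + δ).
k^0.75 = 0.14 / (0.005 + 0.017 + 0.095) = 0.14 / 0.117 = 1.1966
k* = 1.1966^(1/0.75) ≈ 1.2704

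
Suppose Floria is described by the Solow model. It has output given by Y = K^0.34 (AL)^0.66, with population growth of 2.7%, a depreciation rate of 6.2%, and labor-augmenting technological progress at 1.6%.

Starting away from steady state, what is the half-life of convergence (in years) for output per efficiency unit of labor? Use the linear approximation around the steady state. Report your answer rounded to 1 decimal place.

Near the steady state the convergence rate is λ = (1 − α)(n + g + δ).
λ = (1 − 0.34) × 0.105 = 0.66 × 0.105 = 0.0693
Half-life = ln 2 / λ = 0.6931 / 0.0693 ≈ 10.00 years

half-life ≈ 10.0 years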